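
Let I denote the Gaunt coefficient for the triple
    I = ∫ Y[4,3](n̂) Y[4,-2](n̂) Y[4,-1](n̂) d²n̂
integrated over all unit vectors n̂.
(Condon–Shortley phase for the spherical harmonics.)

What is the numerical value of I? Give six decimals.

Checks pass: Σm=0; 12 even; l₃=4∈[0,8].
(2·4+1)(2·4+1)(2·4+1) = 729
Δ: 4! 4! 4! / 13! → 1/450450
sum: t=0:+1/13824 t=1:−1/216 t=2:+1/64 t=3:−1/216 t=4:+1/13824 = 5/768
3j²(4 4 4; 0 0 0) = Δ·Π!·Σ² = 18/1001  (sign +1)
sum: t=0:+1/576 t=1:−1/864 = 1/1728
3j²(4 4 4; 3 -2 -1) = Δ·Π!·Σ² = 5/1287  (sign -1)
combine: 4πI² = 729·18/1001·5/1287 = 7290/143143
take √, sign -1: I = -0.06366105

-0.063661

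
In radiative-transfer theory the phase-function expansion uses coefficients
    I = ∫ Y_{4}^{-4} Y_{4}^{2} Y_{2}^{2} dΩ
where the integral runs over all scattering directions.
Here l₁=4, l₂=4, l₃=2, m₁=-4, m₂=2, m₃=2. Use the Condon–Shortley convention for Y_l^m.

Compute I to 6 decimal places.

Checks pass: Σm=0; 10 even; l₃=2∈[0,8].
(2·4+1)(2·4+1)(2·2+1) = 405
Δ: 6! 2! 2! / 11! → 1/13860
sum: t=2:+1/192 t=3:−1/36 t=4:+1/192 = -5/288
3j²(4 4 2; 0 0 0) = Δ·Π!·Σ² = 20/693  (sign -1)
sum: t=6:+1/2880 = 1/2880
3j²(4 4 2; -4 2 2) = Δ·Π!·Σ² = 2/165  (sign +1)
combine: 4πI² = 405·20/693·2/165 = 120/847
take √, sign -1: I = -0.10618031

-0.106180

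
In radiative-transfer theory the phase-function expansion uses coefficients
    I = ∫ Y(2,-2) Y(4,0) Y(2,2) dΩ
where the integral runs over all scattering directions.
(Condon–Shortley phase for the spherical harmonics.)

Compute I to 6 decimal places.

0.040299

Checks pass: Σm=0; 8 even; l₃=2∈[2,6].
(2·2+1)(2·4+1)(2·2+1) = 225
Δ: 4! 0! 4! / 9! → 1/630
sum: t=2:+1/16 = 1/16
3j²(2 4 2; 0 0 0) = Δ·Π!·Σ² = 2/35  (sign +1)
sum: t=4:+1/576 = 1/576
3j²(2 4 2; -2 0 2) = Δ·Π!·Σ² = 1/630  (sign +1)
combine: 4πI² = 225·2/35·1/630 = 1/49
take √, sign +1: I = 0.04029926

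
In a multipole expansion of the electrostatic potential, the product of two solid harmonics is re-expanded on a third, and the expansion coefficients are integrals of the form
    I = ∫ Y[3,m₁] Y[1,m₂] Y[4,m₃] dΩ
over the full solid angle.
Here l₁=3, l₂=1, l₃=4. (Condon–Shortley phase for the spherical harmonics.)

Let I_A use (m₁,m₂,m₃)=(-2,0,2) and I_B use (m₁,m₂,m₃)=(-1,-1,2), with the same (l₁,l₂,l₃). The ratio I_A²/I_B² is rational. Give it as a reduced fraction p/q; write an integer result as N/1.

l's match ⇒ only the (l;m) 3-j factors differ between A and B.
A: triangle coeff Δ(3,1,4) = 1/252; Σ_t [0,0]: t=0:+1/120 = 1/120; (3j)²=1/21 [(3 1 4; -2 0 2)], sign=+1
B: triangle coeff Δ(3,1,4) = 1/252; Σ_t [0,0]: t=0:+1/96 = 1/96; (3j)²=5/84 [(3 1 4; -1 -1 2)], sign=+1
I_A²/I_B² = (1/21)/(5/84) = 4/5

4/5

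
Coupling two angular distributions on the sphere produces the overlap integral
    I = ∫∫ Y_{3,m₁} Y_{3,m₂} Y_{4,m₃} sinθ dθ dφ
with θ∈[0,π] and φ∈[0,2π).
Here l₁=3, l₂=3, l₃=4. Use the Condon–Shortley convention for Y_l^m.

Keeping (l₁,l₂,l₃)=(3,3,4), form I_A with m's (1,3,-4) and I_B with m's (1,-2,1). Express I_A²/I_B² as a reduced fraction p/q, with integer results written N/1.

Shared (l₁,l₂,l₃)=(3,3,4): N and (l;000)² cancel in I_A²/I_B².
A: Δ = 2!·4!·4!/11! = 1/34650; Racah Σ t=2..2: t=2:+1/1152 = 1/1152; ⇒ 3j(3 3 4; 1 3 -4)² = 1/33, sgn +1
B: Δ = 2!·4!·4!/11! = 1/34650; Racah Σ t=0..1: t=0:+1/48 t=1:−1/144 = 1/72; ⇒ 3j(3 3 4; 1 -2 1)² = 16/693, sgn -1
I_A²/I_B² = (1/33)/(16/693) = 21/16

21/16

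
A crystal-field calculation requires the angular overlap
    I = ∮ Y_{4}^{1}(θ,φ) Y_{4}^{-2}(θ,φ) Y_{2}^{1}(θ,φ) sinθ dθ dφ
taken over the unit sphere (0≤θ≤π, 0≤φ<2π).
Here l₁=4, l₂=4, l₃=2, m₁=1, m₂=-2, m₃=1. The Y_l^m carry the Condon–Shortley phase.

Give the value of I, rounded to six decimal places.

m-sum 0 ✓  L=10 even ✓  0≤2≤8 ✓
Π(2lᵢ+1) = 9×9×5 = 405
triangle coeff Δ(4,4,2) = 1/13860
Σ_t [2,4]: t=2:+1/192 t=3:−1/36 t=4:+1/192 = -5/288
(3j)²=20/693 [(4 4 2; 0 0 0)], sign=-1
Σ_t [1,2]: t=1:−1/240 t=2:+1/96 = 1/160
(3j)²=27/1540 [(4 4 2; 1 -2 1)], sign=-1
⇒ 4πI² = 1215/5929
I = (+1)√(1215/5929/(4π)) = 0.12770047

0.127700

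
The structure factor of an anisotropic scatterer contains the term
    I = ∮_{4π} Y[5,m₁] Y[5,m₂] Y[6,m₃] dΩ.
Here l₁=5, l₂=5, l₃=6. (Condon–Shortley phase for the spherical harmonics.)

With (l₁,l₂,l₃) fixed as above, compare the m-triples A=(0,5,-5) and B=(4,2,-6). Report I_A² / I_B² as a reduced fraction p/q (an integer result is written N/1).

25/28

l's match ⇒ only the (l;m) 3-j factors differ between A and B.
A: triangle coeff Δ(5,5,6) = 1/28588560; Σ_t [4,4]: t=4:+1/2073600 = 1/2073600; (3j)²=15/884 [(5 5 6; 0 5 -5)], sign=-1
B: triangle coeff Δ(5,5,6) = 1/28588560; Σ_t [1,1]: t=1:−1/3110400 = -1/3110400; (3j)²=21/1105 [(5 5 6; 4 2 -6)], sign=-1
I_A²/I_B² = (15/884)/(21/1105) = 25/28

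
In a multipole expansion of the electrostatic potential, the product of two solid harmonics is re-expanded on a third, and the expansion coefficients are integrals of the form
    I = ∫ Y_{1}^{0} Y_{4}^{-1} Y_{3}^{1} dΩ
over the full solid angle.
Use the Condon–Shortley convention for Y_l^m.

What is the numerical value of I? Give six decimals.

-0.238414

Checks pass: Σm=0; 8 even; l₃=3∈[3,5].
(2·1+1)(2·4+1)(2·3+1) = 189
Δ: 2! 0! 6! / 9! → 1/252
sum: t=1:−1/36 = -1/36
3j²(1 4 3; 0 0 0) = Δ·Π!·Σ² = 4/63  (sign +1)
sum: t=1:−1/48 = -1/48
3j²(1 4 3; 0 -1 1) = Δ·Π!·Σ² = 5/84  (sign -1)
combine: 4πI² = 189·4/63·5/84 = 5/7
take √, sign -1: I = -0.23841361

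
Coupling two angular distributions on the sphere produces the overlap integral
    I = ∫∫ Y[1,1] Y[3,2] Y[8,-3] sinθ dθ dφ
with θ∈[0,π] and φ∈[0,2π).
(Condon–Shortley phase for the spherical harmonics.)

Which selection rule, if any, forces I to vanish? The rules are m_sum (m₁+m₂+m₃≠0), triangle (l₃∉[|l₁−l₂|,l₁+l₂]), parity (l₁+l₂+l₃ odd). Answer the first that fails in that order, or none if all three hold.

m₁+m₂+m₃ = 1 + 2 − 3 = 0  ✓
triangle: |1−3|=2 ≤ l₃=8 ≤ 1+3=4  ✗
parity: l₁+l₂+l₃ = 12 is even

triangle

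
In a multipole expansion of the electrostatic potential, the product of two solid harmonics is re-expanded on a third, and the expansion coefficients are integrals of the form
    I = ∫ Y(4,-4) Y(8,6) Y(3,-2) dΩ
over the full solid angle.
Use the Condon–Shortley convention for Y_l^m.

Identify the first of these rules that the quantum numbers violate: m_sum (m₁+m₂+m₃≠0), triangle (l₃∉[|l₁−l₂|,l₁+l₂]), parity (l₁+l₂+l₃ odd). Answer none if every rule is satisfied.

triangle

m₁+m₂+m₃ = -4 + 6 − 2 = 0  ✓
triangle: |4−8|=4 ≤ l₃=3 ≤ 4+8=12  ✗
parity: l₁+l₂+l₃ = 15 is odd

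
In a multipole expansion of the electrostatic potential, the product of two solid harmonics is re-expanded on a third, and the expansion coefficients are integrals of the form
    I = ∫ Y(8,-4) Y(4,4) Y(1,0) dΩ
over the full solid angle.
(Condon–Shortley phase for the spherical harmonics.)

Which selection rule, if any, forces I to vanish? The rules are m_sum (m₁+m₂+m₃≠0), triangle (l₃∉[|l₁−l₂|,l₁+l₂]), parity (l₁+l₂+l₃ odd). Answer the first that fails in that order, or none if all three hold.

azimuthal sum: -4 + 4 + 0 = 0  ✓
4 ≤ 1 ≤ 12 (triangle on l)  ✗
L = 8 + 4 + 1 = 13 (odd)

triangle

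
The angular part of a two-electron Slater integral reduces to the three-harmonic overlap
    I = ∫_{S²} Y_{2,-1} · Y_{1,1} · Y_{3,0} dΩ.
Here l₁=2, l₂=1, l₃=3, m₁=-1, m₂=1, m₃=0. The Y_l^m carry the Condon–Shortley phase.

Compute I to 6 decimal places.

Rules hold: Σm=0, L=6 even, 1≤3≤3.
N = 5·3·7 = 105
Δ = 0!·4!·2!/7! = 1/105
Racah Σ t=0..0: t=0:+1/4 = 1/4
⇒ 3j(2 1 3; 0 0 0)² = 3/35, sgn -1
Racah Σ t=0..0: t=0:+1/12 = 1/12
⇒ 3j(2 1 3; -1 1 0)² = 1/35, sgn -1
4πI² = N·(3j₀)²·(3jₘ)² = 9/35
I = +1·√(0.257143/4π) = 0.14304817

0.143048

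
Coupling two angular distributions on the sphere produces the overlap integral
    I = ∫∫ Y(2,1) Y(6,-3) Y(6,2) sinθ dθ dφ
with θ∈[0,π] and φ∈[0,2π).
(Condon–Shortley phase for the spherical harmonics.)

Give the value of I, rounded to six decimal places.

Rules hold: Σm=0, L=14 even, 4≤6≤8.
N = 5·13·13 = 845
Δ = 2!·2!·10!/15! = 1/90090
Racah Σ t=0..2: t=0:+1/69120 t=1:−1/14400 t=2:+1/69120 = -7/172800
⇒ 3j(2 6 6; 0 0 0)² = 14/715, sgn -1
Racah Σ t=0..1: t=0:+1/60480 t=1:−1/161280 = 1/96768
⇒ 3j(2 6 6; 1 -3 2)² = 15/1001, sgn +1
4πI² = N·(3j₀)²·(3jₘ)² = 30/121
I = -1·√(0.247934/4π) = -0.14046335

-0.140463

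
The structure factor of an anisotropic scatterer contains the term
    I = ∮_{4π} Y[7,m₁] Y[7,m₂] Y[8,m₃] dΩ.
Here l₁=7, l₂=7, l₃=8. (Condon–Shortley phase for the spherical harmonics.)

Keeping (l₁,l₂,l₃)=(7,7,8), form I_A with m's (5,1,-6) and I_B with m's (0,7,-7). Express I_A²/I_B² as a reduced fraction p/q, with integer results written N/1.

l's match ⇒ only the (l;m) 3-j factors differ between A and B.
A: triangle coeff Δ(7,7,8) = 1/22086194130; Σ_t [0,2]: t=0:+1/41803776000 t=1:−1/3048192000 t=2:+1/2786918400 = 1/18289152000; (3j)²=512/780045 [(7 7 8; 5 1 -6)], sign=+1
B: triangle coeff Δ(7,7,8) = 1/22086194130; Σ_t [6,6]: t=6:+1/146313216000 = 1/146313216000; (3j)²=91/14858 [(7 7 8; 0 7 -7)], sign=-1
I_A²/I_B² = (512/780045)/(91/14858) = 1024/9555

1024/9555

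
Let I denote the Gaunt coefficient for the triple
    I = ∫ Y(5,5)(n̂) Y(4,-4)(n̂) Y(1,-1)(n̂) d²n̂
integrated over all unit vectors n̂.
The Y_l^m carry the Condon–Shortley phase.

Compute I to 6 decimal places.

-0.329416

m-sum 0 ✓  L=10 even ✓  1≤1≤9 ✓
Π(2lᵢ+1) = 11×9×3 = 297
triangle coeff Δ(5,4,1) = 1/495
Σ_t [4,4]: t=4:+1/576 = 1/576
(3j)²=5/99 [(5 4 1; 0 0 0)], sign=-1
Σ_t [0,0]: t=0:+1/80640 = 1/80640
(3j)²=1/11 [(5 4 1; 5 -4 -1)], sign=+1
⇒ 4πI² = 15/11
I = (-1)√(15/11/(4π)) = -0.32941575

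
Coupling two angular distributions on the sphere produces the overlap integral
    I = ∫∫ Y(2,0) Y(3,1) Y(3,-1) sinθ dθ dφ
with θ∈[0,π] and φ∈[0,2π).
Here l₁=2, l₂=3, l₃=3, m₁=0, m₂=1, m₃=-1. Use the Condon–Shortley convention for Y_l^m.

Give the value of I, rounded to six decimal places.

-0.126157

Checks pass: Σm=0; 8 even; l₃=3∈[1,5].
(2·2+1)(2·3+1)(2·3+1) = 245
Δ: 2! 2! 4! / 9! → 1/3780
sum: t=0:+1/24 t=1:−1/4 t=2:+1/24 = -1/6
3j²(2 3 3; 0 0 0) = Δ·Π!·Σ² = 4/105  (sign +1)
sum: t=0:+1/96 t=1:−1/6 t=2:+1/16 = -3/32
3j²(2 3 3; 0 1 -1) = Δ·Π!·Σ² = 3/140  (sign -1)
combine: 4πI² = 245·4/105·3/140 = 1/5
take √, sign -1: I = -0.12615663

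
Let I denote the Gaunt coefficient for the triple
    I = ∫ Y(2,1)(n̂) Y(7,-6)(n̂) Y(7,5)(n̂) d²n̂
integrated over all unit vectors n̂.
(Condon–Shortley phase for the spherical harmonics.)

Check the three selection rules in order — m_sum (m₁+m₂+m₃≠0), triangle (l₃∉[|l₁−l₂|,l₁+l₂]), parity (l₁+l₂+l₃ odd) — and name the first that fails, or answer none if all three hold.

none

Σmᵢ = 0  ✓
l₃∈[|l₁−l₂|,l₁+l₂]=[5,9], have l₃=7  ✓
Σlᵢ = 16 ⇒ even  ✓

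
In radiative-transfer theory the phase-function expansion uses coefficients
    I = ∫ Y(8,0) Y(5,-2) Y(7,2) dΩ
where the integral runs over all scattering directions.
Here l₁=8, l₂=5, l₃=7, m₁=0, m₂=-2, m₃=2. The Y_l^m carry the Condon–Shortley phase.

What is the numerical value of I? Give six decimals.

Rules hold: Σm=0, L=20 even, 3≤7≤13.
N = 17·11·15 = 2805
Δ = 6!·10!·4!/21! = 1/814773960
Racah Σ t=1..5: t=1:−1/87091200 t=2:+1/4976640 t=3:−1/2073600 t=4:+1/4976640 t=5:−1/87091200 = -1/9676800
⇒ 3j(8 5 7; 0 0 0)² = 360/46189, sgn +1
Racah Σ t=0..3: t=0:+1/348364800 t=1:−1/14515200 t=2:+1/4976640 t=3:−1/12441600 = 19/348364800
⇒ 3j(8 5 7; 0 -2 2)² = 19/2431, sgn -1
4πI² = N·(3j₀)²·(3jₘ)² = 5400/31603
I = -1·√(0.17087/4π) = -0.11660785

-0.116608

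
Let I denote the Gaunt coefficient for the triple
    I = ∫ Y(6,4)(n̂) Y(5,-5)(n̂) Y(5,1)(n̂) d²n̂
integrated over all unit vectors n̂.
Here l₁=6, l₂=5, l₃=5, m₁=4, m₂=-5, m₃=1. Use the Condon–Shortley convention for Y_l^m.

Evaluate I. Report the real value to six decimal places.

Rules hold: Σm=0, L=16 even, 1≤5≤11.
N = 13·11·11 = 1573
Δ = 6!·6!·4!/17! = 1/28588560
Racah Σ t=1..5: t=1:−1/345600 t=2:+1/13824 t=3:−1/5184 t=4:+1/13824 t=5:−1/345600 = -7/129600
⇒ 3j(6 5 5; 0 0 0)² = 80/7293, sgn +1
Racah Σ t=0..0: t=0:+1/829440 = 1/829440
⇒ 3j(6 5 5; 4 -5 1)² = 225/9724, sgn +1
4πI² = N·(3j₀)²·(3jₘ)² = 1500/3757
I = +1·√(0.399255/4π) = 0.17824613

0.178246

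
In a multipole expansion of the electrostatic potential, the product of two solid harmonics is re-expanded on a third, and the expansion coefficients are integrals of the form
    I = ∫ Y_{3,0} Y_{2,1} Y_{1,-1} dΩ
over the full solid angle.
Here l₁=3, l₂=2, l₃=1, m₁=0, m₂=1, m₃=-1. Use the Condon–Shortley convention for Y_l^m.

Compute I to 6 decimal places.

m-sum 0 ✓  L=6 even ✓  1≤1≤5 ✓
Π(2lᵢ+1) = 7×5×3 = 105
triangle coeff Δ(3,2,1) = 1/105
Σ_t [2,2]: t=2:+1/4 = 1/4
(3j)²=3/35 [(3 2 1; 0 0 0)], sign=-1
Σ_t [3,3]: t=3:−1/12 = -1/12
(3j)²=1/35 [(3 2 1; 0 1 -1)], sign=-1
⇒ 4πI² = 9/35
I = (+1)√(9/35/(4π)) = 0.14304817

0.143048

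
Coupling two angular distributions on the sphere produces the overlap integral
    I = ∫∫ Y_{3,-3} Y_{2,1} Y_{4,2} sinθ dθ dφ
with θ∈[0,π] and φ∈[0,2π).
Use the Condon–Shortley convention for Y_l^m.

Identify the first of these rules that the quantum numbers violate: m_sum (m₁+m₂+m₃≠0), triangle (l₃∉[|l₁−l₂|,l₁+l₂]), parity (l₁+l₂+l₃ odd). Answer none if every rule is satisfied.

parity

m₁+m₂+m₃ = -3 + 1 + 2 = 0  ✓
triangle: |3−2|=1 ≤ l₃=4 ≤ 3+2=5  ✓
parity: l₁+l₂+l₃ = 9 is odd  ✗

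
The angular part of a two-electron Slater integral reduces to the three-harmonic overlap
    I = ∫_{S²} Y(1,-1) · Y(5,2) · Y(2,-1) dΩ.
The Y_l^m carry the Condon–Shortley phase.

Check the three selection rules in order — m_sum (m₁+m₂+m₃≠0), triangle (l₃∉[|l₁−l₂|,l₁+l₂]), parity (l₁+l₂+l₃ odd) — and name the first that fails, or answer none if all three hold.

triangle

Σmᵢ = 0  ✓
l₃∈[|l₁−l₂|,l₁+l₂]=[4,6], have l₃=2  ✗
Σlᵢ = 8 ⇒ even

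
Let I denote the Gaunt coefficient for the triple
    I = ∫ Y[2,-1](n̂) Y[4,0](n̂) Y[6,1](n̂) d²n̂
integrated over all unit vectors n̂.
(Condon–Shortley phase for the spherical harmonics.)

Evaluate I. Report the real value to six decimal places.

Checks pass: Σm=0; 12 even; l₃=6∈[2,6].
(2·2+1)(2·4+1)(2·6+1) = 585
Δ: 0! 4! 8! / 13! → 1/6435
sum: t=0:+1/2304 = 1/2304
3j²(2 4 6; 0 0 0) = Δ·Π!·Σ² = 5/143  (sign +1)
sum: t=0:+1/3456 = 1/3456
3j²(2 4 6; -1 0 1) = Δ·Π!·Σ² = 35/1287  (sign -1)
combine: 4πI² = 585·5/143·35/1287 = 875/1573
take √, sign -1: I = -0.21039467

-0.210395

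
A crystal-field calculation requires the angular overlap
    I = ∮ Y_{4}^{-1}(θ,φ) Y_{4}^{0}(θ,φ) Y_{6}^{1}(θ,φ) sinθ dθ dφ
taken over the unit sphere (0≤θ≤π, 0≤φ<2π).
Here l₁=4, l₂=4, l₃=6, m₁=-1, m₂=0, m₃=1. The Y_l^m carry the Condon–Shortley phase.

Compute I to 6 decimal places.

-0.103072

Rules hold: Σm=0, L=14 even, 0≤6≤8.
N = 9·9·13 = 1053
Δ = 2!·6!·6!/15! = 1/1261260
Racah Σ t=0..2: t=0:+1/4608 t=1:−1/1296 t=2:+1/4608 = -7/20736
⇒ 3j(4 4 6; 0 0 0)² = 20/1287, sgn -1
Racah Σ t=0..2: t=0:+1/11520 t=1:−1/1728 t=2:+1/3456 = -7/34560
⇒ 3j(4 4 6; -1 0 1)² = 7/858, sgn +1
4πI² = N·(3j₀)²·(3jₘ)² = 210/1573
I = -1·√(0.133503/4π) = -0.10307192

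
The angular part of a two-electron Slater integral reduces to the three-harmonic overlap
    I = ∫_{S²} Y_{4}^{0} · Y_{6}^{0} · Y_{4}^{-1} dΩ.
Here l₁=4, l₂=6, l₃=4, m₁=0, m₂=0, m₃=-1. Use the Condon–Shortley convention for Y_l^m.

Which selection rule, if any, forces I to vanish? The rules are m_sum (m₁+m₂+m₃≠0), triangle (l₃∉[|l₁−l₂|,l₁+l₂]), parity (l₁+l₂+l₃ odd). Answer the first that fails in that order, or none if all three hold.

m_sum

azimuthal sum: 0 + 0 − 1 = -1  ✗
2 ≤ 4 ≤ 10 (triangle on l)
L = 4 + 6 + 4 = 14 (even)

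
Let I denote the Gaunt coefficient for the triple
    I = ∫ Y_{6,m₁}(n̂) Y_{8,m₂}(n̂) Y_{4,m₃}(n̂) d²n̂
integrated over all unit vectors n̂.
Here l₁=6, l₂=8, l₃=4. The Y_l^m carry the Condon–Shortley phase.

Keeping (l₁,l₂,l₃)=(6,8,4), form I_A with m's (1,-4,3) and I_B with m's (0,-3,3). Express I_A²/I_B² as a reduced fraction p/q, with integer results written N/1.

250/567

Same 6,8,4: normalisation and zero-m 3j drop out of the ratio.
A: Δ: 10! 2! 6! / 19! → 1/23279256; sum: t=3:−1/7257600 t=4:+1/12441600 = -1/17418240; 3j²(6 8 4; 1 -4 3) = Δ·Π!·Σ² = 125/25194  (sign +1)
B: Δ: 10! 2! 6! / 19! → 1/23279256; sum: t=4:+1/4147200 t=5:−1/10368000 = 1/6912000; 3j²(6 8 4; 0 -3 3) = Δ·Π!·Σ² = 189/16796  (sign -1)
I_A²/I_B² = (125/25194)/(189/16796) = 250/567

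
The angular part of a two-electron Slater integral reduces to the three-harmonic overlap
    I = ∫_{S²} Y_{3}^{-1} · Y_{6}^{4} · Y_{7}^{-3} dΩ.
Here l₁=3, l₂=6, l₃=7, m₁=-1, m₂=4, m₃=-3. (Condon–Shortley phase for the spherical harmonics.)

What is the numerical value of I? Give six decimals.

0.163772

Rules hold: Σm=0, L=16 even, 3≤7≤9.
N = 7·13·15 = 1365
Δ = 2!·4!·10!/17! = 1/2042040
Racah Σ t=0..2: t=0:+1/207360 t=1:−1/57600 t=2:+1/207360 = -1/129600
⇒ 3j(3 6 7; 0 0 0)² = 168/12155, sgn +1
Racah Σ t=0..2: t=0:+1/174182400 t=1:−1/2177280 t=2:+1/645120 = 191/174182400
⇒ 3j(3 6 7; -1 4 -3)² = 36481/2042040, sgn +1
4πI² = N·(3j₀)²·(3jₘ)² = 766101/2272985
I = +1·√(0.337046/4π) = 0.16377205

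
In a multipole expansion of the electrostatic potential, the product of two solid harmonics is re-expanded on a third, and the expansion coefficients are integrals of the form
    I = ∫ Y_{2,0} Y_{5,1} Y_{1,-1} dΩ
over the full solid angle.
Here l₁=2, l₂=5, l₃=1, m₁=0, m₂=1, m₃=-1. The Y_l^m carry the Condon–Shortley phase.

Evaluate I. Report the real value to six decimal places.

0.000000

|2−5|≤1≤2+5 violated ⇒ I = 0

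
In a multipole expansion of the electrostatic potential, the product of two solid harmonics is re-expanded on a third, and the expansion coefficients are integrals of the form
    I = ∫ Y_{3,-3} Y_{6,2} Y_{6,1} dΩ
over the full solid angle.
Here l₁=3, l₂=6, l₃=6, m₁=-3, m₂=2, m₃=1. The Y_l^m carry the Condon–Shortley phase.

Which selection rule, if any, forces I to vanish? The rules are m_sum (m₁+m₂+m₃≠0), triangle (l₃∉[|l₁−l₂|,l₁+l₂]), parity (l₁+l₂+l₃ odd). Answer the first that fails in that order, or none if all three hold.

m₁+m₂+m₃ = -3 + 2 + 1 = 0  ✓
triangle: |3−6|=3 ≤ l₃=6 ≤ 3+6=9  ✓
parity: l₁+l₂+l₃ = 15 is odd  ✗

parity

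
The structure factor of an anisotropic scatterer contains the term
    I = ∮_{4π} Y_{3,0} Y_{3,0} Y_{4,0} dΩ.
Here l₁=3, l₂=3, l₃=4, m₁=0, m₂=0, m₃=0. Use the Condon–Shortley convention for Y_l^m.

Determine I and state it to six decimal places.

m-sum 0 ✓  L=10 even ✓  0≤4≤6 ✓
Π(2lᵢ+1) = 7×7×9 = 441
triangle coeff Δ(3,3,4) = 1/34650
Σ_t [0,2]: t=0:+1/72 t=1:−1/16 t=2:+1/72 = -5/144
(3j)²=2/77 [(3 3 4; 0 0 0)], sign=-1
(m-triple is (0,0,0) — same symbol as above.)
⇒ 4πI² = 36/121
I = (+1)√(36/121/(4π)) = 0.15386989

0.153870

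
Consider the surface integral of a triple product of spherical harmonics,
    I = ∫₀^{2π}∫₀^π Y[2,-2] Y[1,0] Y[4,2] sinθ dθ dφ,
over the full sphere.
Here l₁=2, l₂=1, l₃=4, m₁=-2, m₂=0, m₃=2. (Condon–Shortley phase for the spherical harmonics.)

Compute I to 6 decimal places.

triangle: need 1≤l₃≤3, have 4; I=0

0.000000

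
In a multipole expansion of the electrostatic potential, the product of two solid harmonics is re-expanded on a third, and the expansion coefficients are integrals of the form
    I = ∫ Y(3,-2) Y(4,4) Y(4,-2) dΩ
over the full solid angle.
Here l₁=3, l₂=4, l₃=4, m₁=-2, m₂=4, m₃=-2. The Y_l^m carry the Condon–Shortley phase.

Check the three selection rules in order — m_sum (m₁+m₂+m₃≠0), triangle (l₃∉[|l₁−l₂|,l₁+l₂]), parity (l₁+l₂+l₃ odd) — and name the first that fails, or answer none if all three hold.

parity

azimuthal sum: -2 + 4 − 2 = 0  ✓
1 ≤ 4 ≤ 7 (triangle on l)  ✓
L = 3 + 4 + 4 = 11 (odd)  ✗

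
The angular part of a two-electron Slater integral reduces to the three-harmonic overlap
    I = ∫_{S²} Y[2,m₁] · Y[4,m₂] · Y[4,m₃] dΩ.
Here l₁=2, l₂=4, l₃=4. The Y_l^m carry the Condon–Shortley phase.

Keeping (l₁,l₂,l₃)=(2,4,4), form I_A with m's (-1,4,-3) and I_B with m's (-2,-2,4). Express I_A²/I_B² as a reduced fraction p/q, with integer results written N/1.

Shared (l₁,l₂,l₃)=(2,4,4): N and (l;000)² cancel in I_A²/I_B².
A: Δ = 2!·2!·6!/11! = 1/13860; Racah Σ t=2..2: t=2:+1/1440 = 1/1440; ⇒ 3j(2 4 4; -1 4 -3)² = 7/165, sgn -1
B: Δ = 2!·2!·6!/11! = 1/13860; Racah Σ t=2..2: t=2:+1/2880 = 1/2880; ⇒ 3j(2 4 4; -2 -2 4)² = 2/165, sgn +1
I_A²/I_B² = (7/165)/(2/165) = 7/2

7/2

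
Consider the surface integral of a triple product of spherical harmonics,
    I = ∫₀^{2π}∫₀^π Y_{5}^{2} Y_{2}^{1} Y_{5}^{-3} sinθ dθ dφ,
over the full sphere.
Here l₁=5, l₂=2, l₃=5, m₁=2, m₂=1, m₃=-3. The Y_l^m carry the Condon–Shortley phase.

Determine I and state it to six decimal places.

-0.161739

m-sum 0 ✓  L=12 even ✓  3≤5≤7 ✓
Π(2lᵢ+1) = 11×5×11 = 605
triangle coeff Δ(5,2,5) = 1/38610
Σ_t [0,2]: t=0:+1/2880 t=1:−1/576 t=2:+1/2880 = -1/960
(3j)²=10/429 [(5 2 5; 0 0 0)], sign=+1
Σ_t [1,2]: t=1:−1/2880 t=2:+1/10080 = -1/4032
(3j)²=10/429 [(5 2 5; 2 1 -3)], sign=-1
⇒ 4πI² = 500/1521
I = (-1)√(500/1521/(4π)) = -0.16173926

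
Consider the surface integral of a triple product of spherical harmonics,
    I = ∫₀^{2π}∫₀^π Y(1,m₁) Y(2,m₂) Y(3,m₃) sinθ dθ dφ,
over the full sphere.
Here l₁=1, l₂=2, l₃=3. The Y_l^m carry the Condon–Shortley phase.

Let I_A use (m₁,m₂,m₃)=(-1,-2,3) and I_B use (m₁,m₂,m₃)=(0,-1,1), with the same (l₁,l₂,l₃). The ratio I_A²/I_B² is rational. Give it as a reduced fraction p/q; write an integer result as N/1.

15/8

Shared (l₁,l₂,l₃)=(1,2,3): N and (l;000)² cancel in I_A²/I_B².
A: Δ = 0!·2!·4!/7! = 1/105; Racah Σ t=0..0: t=0:+1/48 = 1/48; ⇒ 3j(1 2 3; -1 -2 3)² = 1/7, sgn +1
B: Δ = 0!·2!·4!/7! = 1/105; Racah Σ t=0..0: t=0:+1/6 = 1/6; ⇒ 3j(1 2 3; 0 -1 1)² = 8/105, sgn +1
I_A²/I_B² = (1/7)/(8/105) = 15/8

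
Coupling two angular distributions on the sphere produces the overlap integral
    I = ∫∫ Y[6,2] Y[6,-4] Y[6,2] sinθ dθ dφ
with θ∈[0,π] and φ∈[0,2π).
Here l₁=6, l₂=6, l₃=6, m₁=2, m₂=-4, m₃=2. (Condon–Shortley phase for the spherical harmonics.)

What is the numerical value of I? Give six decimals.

Checks pass: Σm=0; 18 even; l₃=6∈[0,12].
(2·6+1)(2·6+1)(2·6+1) = 2197
Δ: 6! 6! 6! / 19! → 1/325909584
sum: t=0:+1/373248000 t=1:−1/1728000 t=2:+1/110592 t=3:−1/46656 t=4:+1/110592 t=5:−1/1728000 t=6:+1/373248000 = -7/1555200
3j²(6 6 6; 0 0 0) = Δ·Π!·Σ² = 400/46189  (sign -1)
sum: t=0:+1/1658880 t=1:−1/518400 t=2:+1/1658880 = -1/1382400
3j²(6 6 6; 2 -4 2) = Δ·Π!·Σ² = 504/46189  (sign -1)
combine: 4πI² = 2197·400/46189·504/46189 = 2620800/12623809
take √, sign +1: I = 0.12853364

0.128534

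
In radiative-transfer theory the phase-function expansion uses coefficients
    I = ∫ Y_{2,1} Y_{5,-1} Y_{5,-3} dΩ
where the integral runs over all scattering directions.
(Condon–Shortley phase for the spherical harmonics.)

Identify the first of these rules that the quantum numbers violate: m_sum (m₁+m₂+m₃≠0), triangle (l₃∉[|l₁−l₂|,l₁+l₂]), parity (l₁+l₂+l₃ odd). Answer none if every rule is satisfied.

m_sum

Σmᵢ = -3  ✗
l₃∈[|l₁−l₂|,l₁+l₂]=[3,7], have l₃=5
Σlᵢ = 12 ⇒ even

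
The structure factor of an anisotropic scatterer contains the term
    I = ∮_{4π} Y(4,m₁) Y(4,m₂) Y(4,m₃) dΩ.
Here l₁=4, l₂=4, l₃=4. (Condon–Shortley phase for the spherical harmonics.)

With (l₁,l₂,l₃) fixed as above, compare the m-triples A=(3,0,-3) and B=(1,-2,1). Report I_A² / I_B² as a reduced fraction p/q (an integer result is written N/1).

49/40

l's match ⇒ only the (l;m) 3-j factors differ between A and B.
A: triangle coeff Δ(4,4,4) = 1/450450; Σ_t [0,1]: t=0:+1/3456 t=1:−1/864 = -1/1152; (3j)²=7/286 [(4 4 4; 3 0 -3)], sign=+1
B: triangle coeff Δ(4,4,4) = 1/450450; Σ_t [0,2]: t=0:+1/576 t=1:−1/144 t=2:+1/576 = -1/288; (3j)²=20/1001 [(4 4 4; 1 -2 1)], sign=+1
I_A²/I_B² = (7/286)/(20/1001) = 49/40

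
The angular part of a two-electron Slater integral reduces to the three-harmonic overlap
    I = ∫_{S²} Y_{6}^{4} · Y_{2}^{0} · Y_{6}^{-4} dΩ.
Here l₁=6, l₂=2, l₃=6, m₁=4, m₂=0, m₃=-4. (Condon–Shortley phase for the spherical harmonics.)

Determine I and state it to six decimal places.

-0.022938

Checks pass: Σm=0; 14 even; l₃=6∈[4,8].
(2·6+1)(2·2+1)(2·6+1) = 845
Δ: 2! 10! 2! / 15! → 1/90090
sum: t=0:+1/69120 t=1:−1/14400 t=2:+1/69120 = -7/172800
3j²(6 2 6; 0 0 0) = Δ·Π!·Σ² = 14/715  (sign -1)
sum: t=0:+1/322560 t=1:−1/362880 t=2:+1/14515200 = 1/2419200
3j²(6 2 6; 4 0 -4) = Δ·Π!·Σ² = 2/5005  (sign +1)
combine: 4πI² = 845·14/715·2/5005 = 4/605
take √, sign -1: I = -0.02293757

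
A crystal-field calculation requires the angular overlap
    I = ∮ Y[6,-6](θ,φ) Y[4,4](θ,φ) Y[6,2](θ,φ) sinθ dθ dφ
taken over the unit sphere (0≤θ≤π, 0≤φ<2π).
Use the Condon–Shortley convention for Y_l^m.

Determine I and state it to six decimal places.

0.056161

Rules hold: Σm=0, L=16 even, 2≤6≤10.
N = 13·9·13 = 1521
Δ = 4!·8!·4!/17! = 1/15315300
Racah Σ t=0..4: t=0:+1/829440 t=1:−1/25920 t=2:+1/9216 t=3:−1/25920 t=4:+1/829440 = 7/207360
⇒ 3j(6 4 6; 0 0 0)² = 28/2431, sgn +1
Racah Σ t=4..4: t=4:+1/23224320 = 1/23224320
⇒ 3j(6 4 6; -6 4 2)² = 1/442, sgn +1
4πI² = N·(3j₀)²·(3jₘ)² = 126/3179
I = +1·√(0.0396351/4π) = 0.05616103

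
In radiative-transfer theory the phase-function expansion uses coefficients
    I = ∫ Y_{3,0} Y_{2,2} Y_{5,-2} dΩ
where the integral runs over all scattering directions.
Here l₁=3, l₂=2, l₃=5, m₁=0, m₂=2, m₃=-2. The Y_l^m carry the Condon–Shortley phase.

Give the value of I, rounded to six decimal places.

0.141758

Checks pass: Σm=0; 10 even; l₃=5∈[1,5].
(2·3+1)(2·2+1)(2·5+1) = 385
Δ: 0! 6! 4! / 11! → 1/2310
sum: t=0:+1/144 = 1/144
3j²(3 2 5; 0 0 0) = Δ·Π!·Σ² = 10/231  (sign -1)
sum: t=0:+1/864 = 1/864
3j²(3 2 5; 0 2 -2) = Δ·Π!·Σ² = 1/66  (sign -1)
combine: 4πI² = 385·10/231·1/66 = 25/99
take √, sign +1: I = 0.14175797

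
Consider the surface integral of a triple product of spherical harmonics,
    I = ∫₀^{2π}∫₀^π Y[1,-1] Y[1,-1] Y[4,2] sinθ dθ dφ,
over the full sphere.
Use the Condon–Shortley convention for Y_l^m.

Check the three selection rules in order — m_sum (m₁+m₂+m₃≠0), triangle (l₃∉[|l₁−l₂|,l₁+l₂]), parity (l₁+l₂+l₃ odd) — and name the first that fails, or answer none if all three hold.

triangle

azimuthal sum: -1 − 1 + 2 = 0  ✓
0 ≤ 4 ≤ 2 (triangle on l)  ✗
L = 1 + 1 + 4 = 6 (even)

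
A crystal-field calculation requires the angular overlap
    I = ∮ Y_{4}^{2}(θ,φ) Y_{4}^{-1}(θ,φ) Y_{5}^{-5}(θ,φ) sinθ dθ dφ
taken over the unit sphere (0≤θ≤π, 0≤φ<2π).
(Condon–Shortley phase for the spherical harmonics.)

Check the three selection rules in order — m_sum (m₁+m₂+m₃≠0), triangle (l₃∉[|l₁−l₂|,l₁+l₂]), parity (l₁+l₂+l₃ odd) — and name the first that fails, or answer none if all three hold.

m_sum

Σmᵢ = -4  ✗
l₃∈[|l₁−l₂|,l₁+l₂]=[0,8], have l₃=5
Σlᵢ = 13 ⇒ odd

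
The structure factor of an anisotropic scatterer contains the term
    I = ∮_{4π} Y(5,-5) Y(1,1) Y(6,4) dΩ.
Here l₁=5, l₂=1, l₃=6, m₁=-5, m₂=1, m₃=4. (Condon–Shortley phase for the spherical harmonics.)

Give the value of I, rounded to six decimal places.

0.040859

Checks pass: Σm=0; 12 even; l₃=6∈[4,6].
(2·5+1)(2·1+1)(2·6+1) = 429
Δ: 0! 10! 2! / 13! → 1/858
sum: t=0:+1/14400 = 1/14400
3j²(5 1 6; 0 0 0) = Δ·Π!·Σ² = 6/143  (sign +1)
sum: t=0:+1/7257600 = 1/7257600
3j²(5 1 6; -5 1 4) = Δ·Π!·Σ² = 1/858  (sign +1)
combine: 4πI² = 429·6/143·1/858 = 3/143
take √, sign +1: I = 0.04085899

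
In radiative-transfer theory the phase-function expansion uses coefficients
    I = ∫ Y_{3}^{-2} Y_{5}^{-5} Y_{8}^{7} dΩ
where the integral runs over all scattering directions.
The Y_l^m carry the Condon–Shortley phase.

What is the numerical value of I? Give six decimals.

Checks pass: Σm=0; 16 even; l₃=8∈[2,8].
(2·3+1)(2·5+1)(2·8+1) = 1309
Δ: 0! 6! 10! / 17! → 1/136136
sum: t=0:+1/518400 = 1/518400
3j²(3 5 8; 0 0 0) = Δ·Π!·Σ² = 56/2431  (sign +1)
sum: t=0:+1/435456000 = 1/435456000
3j²(3 5 8; -2 -5 7) = Δ·Π!·Σ² = 3/136  (sign -1)
combine: 4πI² = 1309·56/2431·3/136 = 147/221
take √, sign -1: I = -0.23006873

-0.230069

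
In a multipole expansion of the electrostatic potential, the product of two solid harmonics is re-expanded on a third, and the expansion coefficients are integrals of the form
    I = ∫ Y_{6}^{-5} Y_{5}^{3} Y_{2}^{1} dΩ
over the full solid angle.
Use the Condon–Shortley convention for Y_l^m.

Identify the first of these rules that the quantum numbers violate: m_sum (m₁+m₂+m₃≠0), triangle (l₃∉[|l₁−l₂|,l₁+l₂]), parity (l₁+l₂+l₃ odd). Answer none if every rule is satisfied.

azimuthal sum: -5 + 3 + 1 = -1  ✗
1 ≤ 2 ≤ 11 (triangle on l)
L = 6 + 5 + 2 = 13 (odd)

m_sum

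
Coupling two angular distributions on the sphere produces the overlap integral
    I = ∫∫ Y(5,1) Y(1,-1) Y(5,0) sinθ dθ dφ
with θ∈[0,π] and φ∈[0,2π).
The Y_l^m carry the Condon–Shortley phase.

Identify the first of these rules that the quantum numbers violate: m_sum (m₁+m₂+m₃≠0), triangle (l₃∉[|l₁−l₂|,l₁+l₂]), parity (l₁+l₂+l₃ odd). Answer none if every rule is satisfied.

Σmᵢ = 0  ✓
l₃∈[|l₁−l₂|,l₁+l₂]=[4,6], have l₃=5  ✓
Σlᵢ = 11 ⇒ odd  ✗

parity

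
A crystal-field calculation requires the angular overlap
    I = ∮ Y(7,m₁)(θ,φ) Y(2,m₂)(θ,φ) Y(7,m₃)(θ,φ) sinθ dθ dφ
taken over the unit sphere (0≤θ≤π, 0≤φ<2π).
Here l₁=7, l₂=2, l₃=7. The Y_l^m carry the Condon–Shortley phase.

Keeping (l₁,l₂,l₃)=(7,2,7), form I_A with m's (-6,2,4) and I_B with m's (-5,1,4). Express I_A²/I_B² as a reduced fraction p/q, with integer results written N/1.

Same 7,2,7: normalisation and zero-m 3j drop out of the ratio.
A: Δ: 2! 12! 2! / 17! → 1/185640; sum: t=2:+1/159667200 = 1/159667200; 3j²(7 2 7; -6 2 4) = Δ·Π!·Σ² = 9/1190  (sign -1)
B: Δ: 2! 12! 2! / 17! → 1/185640; sum: t=1:−1/79833600 t=2:+1/14515200 = 1/17740800; 3j²(7 2 7; -5 1 4) = Δ·Π!·Σ² = 729/30940  (sign -1)
I_A²/I_B² = (9/1190)/(729/30940) = 26/81

26/81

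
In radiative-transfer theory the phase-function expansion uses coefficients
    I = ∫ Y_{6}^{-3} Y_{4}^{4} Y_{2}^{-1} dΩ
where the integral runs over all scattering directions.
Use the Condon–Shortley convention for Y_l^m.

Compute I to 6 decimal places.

-0.047713

m-sum 0 ✓  L=12 even ✓  2≤2≤10 ✓
Π(2lᵢ+1) = 13×9×5 = 585
triangle coeff Δ(6,4,2) = 1/6435
Σ_t [4,4]: t=4:+1/2304 = 1/2304
(3j)²=5/143 [(6 4 2; 0 0 0)], sign=+1
Σ_t [8,8]: t=8:+1/241920 = 1/241920
(3j)²=1/715 [(6 4 2; -3 4 -1)], sign=-1
⇒ 4πI² = 45/1573
I = (-1)√(45/1573/(4π)) = -0.04771303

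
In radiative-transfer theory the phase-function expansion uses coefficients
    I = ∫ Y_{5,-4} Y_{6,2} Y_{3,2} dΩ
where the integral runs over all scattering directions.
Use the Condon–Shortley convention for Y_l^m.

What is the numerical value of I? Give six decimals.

Checks pass: Σm=0; 14 even; l₃=3∈[1,11].
(2·5+1)(2·6+1)(2·3+1) = 1001
Δ: 8! 2! 4! / 15! → 1/675675
sum: t=3:−1/8640 t=4:+1/2304 t=5:−1/8640 = 7/34560
3j²(5 6 3; 0 0 0) = Δ·Π!·Σ² = 7/429  (sign -1)
sum: t=7:−1/60480 t=8:+1/967680 = -1/64512
3j²(5 6 3; -4 2 2) = Δ·Π!·Σ² = 15/1001  (sign +1)
combine: 4πI² = 1001·7/429·15/1001 = 35/143
take √, sign -1: I = -0.13956004

-0.139560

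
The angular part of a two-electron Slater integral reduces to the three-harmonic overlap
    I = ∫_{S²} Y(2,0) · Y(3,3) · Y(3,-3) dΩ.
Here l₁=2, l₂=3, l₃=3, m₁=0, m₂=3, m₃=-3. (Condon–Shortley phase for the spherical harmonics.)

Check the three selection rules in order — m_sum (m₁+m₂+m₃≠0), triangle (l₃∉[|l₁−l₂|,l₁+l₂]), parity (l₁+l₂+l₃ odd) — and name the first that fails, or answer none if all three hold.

Σmᵢ = 0  ✓
l₃∈[|l₁−l₂|,l₁+l₂]=[1,5], have l₃=3  ✓
Σlᵢ = 8 ⇒ even  ✓

none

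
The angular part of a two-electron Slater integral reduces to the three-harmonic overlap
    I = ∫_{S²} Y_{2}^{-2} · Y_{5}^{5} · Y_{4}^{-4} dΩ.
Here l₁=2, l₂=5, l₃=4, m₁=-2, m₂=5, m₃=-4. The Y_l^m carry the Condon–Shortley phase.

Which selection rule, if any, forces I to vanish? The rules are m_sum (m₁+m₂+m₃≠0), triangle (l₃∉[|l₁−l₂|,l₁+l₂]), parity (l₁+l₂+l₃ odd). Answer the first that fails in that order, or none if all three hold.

m₁+m₂+m₃ = -2 + 5 − 4 = -1  ✗
triangle: |2−5|=3 ≤ l₃=4 ≤ 2+5=7
parity: l₁+l₂+l₃ = 11 is odd

m_sum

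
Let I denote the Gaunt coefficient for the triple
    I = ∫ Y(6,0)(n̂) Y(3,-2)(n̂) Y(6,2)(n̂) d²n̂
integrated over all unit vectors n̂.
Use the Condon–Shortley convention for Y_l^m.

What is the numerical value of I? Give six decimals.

l₁+l₂+l₃=15 is odd: 3j(l;000)=0 ⇒ I=0

0.000000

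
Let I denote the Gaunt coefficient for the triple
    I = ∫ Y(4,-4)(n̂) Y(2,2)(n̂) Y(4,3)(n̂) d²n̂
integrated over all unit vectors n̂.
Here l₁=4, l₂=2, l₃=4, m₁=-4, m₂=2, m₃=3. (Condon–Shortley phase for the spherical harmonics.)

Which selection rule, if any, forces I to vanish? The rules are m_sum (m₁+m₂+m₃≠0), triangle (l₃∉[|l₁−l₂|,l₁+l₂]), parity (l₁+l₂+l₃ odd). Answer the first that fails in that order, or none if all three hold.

m₁+m₂+m₃ = -4 + 2 + 3 = 1  ✗
triangle: |4−2|=2 ≤ l₃=4 ≤ 4+2=6
parity: l₁+l₂+l₃ = 10 is even

m_sum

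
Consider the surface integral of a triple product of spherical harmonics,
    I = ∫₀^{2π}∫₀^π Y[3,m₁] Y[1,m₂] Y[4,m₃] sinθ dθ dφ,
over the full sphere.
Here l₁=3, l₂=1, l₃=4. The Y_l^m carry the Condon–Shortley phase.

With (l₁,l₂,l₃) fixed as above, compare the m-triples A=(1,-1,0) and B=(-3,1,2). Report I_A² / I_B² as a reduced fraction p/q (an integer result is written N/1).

6/1

Shared (l₁,l₂,l₃)=(3,1,4): N and (l;000)² cancel in I_A²/I_B².
A: Δ = 0!·6!·2!/9! = 1/252; Racah Σ t=0..0: t=0:+1/96 = 1/96; ⇒ 3j(3 1 4; 1 -1 0)² = 1/42, sgn +1
B: Δ = 0!·6!·2!/9! = 1/252; Racah Σ t=0..0: t=0:+1/1440 = 1/1440; ⇒ 3j(3 1 4; -3 1 2)² = 1/252, sgn +1
I_A²/I_B² = (1/42)/(1/252) = 6/1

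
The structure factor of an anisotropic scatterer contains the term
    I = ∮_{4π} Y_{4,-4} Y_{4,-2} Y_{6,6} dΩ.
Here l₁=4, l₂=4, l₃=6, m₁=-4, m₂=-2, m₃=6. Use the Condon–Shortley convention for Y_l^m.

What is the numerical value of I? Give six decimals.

-0.163436

m-sum 0 ✓  L=14 even ✓  0≤6≤8 ✓
Π(2lᵢ+1) = 9×9×13 = 1053
triangle coeff Δ(4,4,6) = 1/1261260
Σ_t [0,2]: t=0:+1/4608 t=1:−1/1296 t=2:+1/4608 = -7/20736
(3j)²=20/1287 [(4 4 6; 0 0 0)], sign=-1
Σ_t [2,2]: t=2:+1/1036800 = 1/1036800
(3j)²=4/195 [(4 4 6; -4 -2 6)], sign=+1
⇒ 4πI² = 48/143
I = (-1)√(48/143/(4π)) = -0.16343598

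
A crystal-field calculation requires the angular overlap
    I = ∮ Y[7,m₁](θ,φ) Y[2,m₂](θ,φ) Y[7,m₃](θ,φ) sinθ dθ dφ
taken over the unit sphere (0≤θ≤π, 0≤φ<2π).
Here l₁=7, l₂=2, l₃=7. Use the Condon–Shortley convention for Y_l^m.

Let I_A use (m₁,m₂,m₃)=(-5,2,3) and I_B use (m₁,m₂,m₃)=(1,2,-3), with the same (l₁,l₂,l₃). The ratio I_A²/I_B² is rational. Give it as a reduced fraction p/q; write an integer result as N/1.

44/75

l's match ⇒ only the (l;m) 3-j factors differ between A and B.
A: triangle coeff Δ(7,2,7) = 1/185640; Σ_t [2,2]: t=2:+1/29030400 = 1/29030400; (3j)²=99/7735 [(7 2 7; -5 2 3)], sign=+1
B: triangle coeff Δ(7,2,7) = 1/185640; Σ_t [2,2]: t=2:+1/3870720 = 1/3870720; (3j)²=135/6188 [(7 2 7; 1 2 -3)], sign=+1
I_A²/I_B² = (99/7735)/(135/6188) = 44/75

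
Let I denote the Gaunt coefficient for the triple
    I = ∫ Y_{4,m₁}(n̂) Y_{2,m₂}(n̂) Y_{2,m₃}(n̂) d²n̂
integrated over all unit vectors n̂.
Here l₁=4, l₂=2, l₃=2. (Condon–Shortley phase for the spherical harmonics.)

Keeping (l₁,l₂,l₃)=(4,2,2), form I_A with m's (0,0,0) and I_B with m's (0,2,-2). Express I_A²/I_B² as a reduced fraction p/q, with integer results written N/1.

36/1

l's match ⇒ only the (l;m) 3-j factors differ between A and B.
A: triangle coeff Δ(4,2,2) = 1/630; Σ_t [2,2]: t=2:+1/16 = 1/16; (3j)²=2/35 [(4 2 2; 0 0 0)], sign=+1
B: triangle coeff Δ(4,2,2) = 1/630; Σ_t [4,4]: t=4:+1/576 = 1/576; (3j)²=1/630 [(4 2 2; 0 2 -2)], sign=+1
I_A²/I_B² = (2/35)/(1/630) = 36/1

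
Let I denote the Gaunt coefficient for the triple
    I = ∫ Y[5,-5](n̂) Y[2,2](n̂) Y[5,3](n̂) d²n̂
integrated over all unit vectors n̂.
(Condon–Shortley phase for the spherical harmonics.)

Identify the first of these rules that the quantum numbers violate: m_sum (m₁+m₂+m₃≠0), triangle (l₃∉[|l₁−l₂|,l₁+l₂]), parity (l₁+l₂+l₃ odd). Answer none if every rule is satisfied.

none

m₁+m₂+m₃ = -5 + 2 + 3 = 0  ✓
triangle: |5−2|=3 ≤ l₃=5 ≤ 5+2=7  ✓
parity: l₁+l₂+l₃ = 12 is even  ✓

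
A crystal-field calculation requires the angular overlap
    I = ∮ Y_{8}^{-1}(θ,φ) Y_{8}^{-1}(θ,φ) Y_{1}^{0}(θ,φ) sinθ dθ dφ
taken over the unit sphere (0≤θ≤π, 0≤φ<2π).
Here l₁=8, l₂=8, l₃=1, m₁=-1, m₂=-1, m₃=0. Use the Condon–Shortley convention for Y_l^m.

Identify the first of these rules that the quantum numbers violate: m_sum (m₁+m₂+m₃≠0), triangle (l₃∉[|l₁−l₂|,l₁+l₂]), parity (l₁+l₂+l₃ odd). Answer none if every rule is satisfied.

azimuthal sum: -1 − 1 + 0 = -2  ✗
0 ≤ 1 ≤ 16 (triangle on l)
L = 8 + 8 + 1 = 17 (odd)

m_sum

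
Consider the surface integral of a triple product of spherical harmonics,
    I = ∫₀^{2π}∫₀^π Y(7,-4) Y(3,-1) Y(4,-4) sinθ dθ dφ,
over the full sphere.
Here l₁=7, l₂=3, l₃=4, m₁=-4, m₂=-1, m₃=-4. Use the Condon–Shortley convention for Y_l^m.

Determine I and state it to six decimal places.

-4 − 1 − 4 = -9 ≠ 0: azimuthal integral kills it; I = 0

0.000000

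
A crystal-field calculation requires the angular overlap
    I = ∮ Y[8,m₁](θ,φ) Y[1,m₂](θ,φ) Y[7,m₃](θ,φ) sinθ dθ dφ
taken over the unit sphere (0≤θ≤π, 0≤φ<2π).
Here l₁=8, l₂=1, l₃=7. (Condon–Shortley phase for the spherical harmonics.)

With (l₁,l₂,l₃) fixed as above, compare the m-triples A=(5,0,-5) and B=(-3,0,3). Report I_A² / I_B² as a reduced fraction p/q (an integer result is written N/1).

Shared (l₁,l₂,l₃)=(8,1,7): N and (l;000)² cancel in I_A²/I_B².
A: Δ = 2!·14!·0!/17! = 1/2040; Racah Σ t=1..1: t=1:−1/958003200 = -1/958003200; ⇒ 3j(8 1 7; 5 0 -5)² = 13/680, sgn -1
B: Δ = 2!·14!·0!/17! = 1/2040; Racah Σ t=1..1: t=1:−1/87091200 = -1/87091200; ⇒ 3j(8 1 7; -3 0 3)² = 11/408, sgn -1
I_A²/I_B² = (13/680)/(11/408) = 39/55

39/55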